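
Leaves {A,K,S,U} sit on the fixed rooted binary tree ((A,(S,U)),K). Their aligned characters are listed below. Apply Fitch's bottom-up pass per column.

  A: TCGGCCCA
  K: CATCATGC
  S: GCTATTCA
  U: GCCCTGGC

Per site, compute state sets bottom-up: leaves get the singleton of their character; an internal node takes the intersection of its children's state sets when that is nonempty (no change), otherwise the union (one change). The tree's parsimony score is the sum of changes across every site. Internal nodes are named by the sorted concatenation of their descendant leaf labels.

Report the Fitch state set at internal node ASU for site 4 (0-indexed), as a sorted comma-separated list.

C,T

SU@0: {G} ∩ {G} = {G} (intersection, +0)
ASU@0: {T} ∪ {G} = {G,T} (union, +1)
AKSU@0: {G,T} ∪ {C} = {C,G,T} (union, +1)
SU@1: {C} ∩ {C} = {C} (intersection, +0)
ASU@1: {C} ∩ {C} = {C} (intersection, +0)
AKSU@1: {C} ∪ {A} = {A,C} (union, +1)
SU@2: {T} ∪ {C} = {C,T} (union, +1)
ASU@2: {G} ∪ {C,T} = {C,G,T} (union, +1)
AKSU@2: {C,G,T} ∩ {T} = {T} (intersection, +0)
SU@3: {A} ∪ {C} = {A,C} (union, +1)
ASU@3: {G} ∪ {A,C} = {A,C,G} (union, +1)
AKSU@3: {A,C,G} ∩ {C} = {C} (intersection, +0)
SU@4: {T} ∩ {T} = {T} (intersection, +0)
ASU@4: {C} ∪ {T} = {C,T} (union, +1)
AKSU@4: {C,T} ∪ {A} = {A,C,T} (union, +1)
SU@5: {T} ∪ {G} = {G,T} (union, +1)
ASU@5: {C} ∪ {G,T} = {C,G,T} (union, +1)
AKSU@5: {C,G,T} ∩ {T} = {T} (intersection, +0)
SU@6: {C} ∪ {G} = {C,G} (union, +1)
ASU@6: {C} ∩ {C,G} = {C} (intersection, +0)
AKSU@6: {C} ∪ {G} = {C,G} (union, +1)
SU@7: {A} ∪ {C} = {A,C} (union, +1)
ASU@7: {A} ∩ {A,C} = {A} (intersection, +0)
AKSU@7: {A} ∪ {C} = {A,C} (union, +1)
per-site changes: [2, 1, 2, 2, 2, 2, 2, 2]; total = 15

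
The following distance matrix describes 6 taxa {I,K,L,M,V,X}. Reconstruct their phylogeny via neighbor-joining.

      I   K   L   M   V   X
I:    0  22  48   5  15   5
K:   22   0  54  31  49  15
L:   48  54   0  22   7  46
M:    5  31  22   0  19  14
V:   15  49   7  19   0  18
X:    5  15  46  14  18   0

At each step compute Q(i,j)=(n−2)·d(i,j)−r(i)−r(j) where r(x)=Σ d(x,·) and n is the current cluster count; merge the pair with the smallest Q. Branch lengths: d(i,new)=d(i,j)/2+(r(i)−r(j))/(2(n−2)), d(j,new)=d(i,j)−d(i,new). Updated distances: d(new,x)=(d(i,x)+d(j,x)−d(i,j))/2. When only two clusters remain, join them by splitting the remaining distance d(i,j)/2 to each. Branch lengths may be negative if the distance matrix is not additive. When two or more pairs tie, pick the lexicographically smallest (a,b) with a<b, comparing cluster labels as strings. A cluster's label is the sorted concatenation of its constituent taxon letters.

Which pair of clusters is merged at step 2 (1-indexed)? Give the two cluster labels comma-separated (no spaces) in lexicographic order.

iteration 1: select L,V (d=7, Q=-257); attach at lengths (97/8, -41/8); label the merged cluster LV
  updated: d(I,LV)=28, d(K,LV)=48, d(LV,M)=17, d(LV,X)=57/2
iteration 2: select LV,M (d=17, Q=-275/2); attach at lengths (211/12, -7/12); label the merged cluster LMV
  updated: d(I,LMV)=8, d(K,LMV)=31, d(LMV,X)=51/4
iteration 3: select I,LMV (d=8, Q=-283/4); attach at lengths (-3/16, 131/16); label the merged cluster ILMV
  updated: d(ILMV,K)=45/2, d(ILMV,X)=39/8
iteration 4: select ILMV,K (d=45/2, Q=-339/8); attach at lengths (99/16, 261/16); label the merged cluster IKLMV
  updated: d(IKLMV,X)=-21/16
iteration 5: select IKLMV,X (d=-21/16); attach at lengths (-21/32, -21/32); label the merged cluster IKLMVX
final tree: (((I:-3/16,((L:97/8,V:-41/8):211/12,M:-7/12):131/16):99/16,K:261/16):-21/32,X:-21/32)
total length: 851/16

LV,M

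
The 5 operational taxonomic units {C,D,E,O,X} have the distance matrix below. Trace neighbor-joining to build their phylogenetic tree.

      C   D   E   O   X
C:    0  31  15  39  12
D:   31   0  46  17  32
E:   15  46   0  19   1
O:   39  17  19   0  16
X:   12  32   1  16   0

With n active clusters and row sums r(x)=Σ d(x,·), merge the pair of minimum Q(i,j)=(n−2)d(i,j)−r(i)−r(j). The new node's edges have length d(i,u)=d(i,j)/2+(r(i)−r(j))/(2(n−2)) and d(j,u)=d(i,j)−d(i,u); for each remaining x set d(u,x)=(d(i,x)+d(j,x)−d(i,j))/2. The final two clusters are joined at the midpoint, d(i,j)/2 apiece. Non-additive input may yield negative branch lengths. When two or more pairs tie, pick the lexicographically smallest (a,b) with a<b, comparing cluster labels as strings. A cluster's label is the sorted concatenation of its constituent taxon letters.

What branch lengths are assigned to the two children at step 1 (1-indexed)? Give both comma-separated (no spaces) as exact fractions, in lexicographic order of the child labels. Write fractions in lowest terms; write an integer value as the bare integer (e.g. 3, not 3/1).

43/3,8/3

iteration 1: select D,O (d=17, Q=-166); attach at lengths (43/3, 8/3); label the merged cluster DO
  updated: d(C,DO)=53/2, d(DO,E)=24, d(DO,X)=31/2
iteration 2: select C,DO (d=53/2, Q=-133/2); attach at lengths (81/8, 131/8); label the merged cluster CDO
  updated: d(CDO,E)=25/4, d(CDO,X)=1/2
iteration 3: select CDO,E (d=25/4, Q=-31/4); attach at lengths (23/8, 27/8); label the merged cluster CDEO
  updated: d(CDEO,X)=-19/8
iteration 4: select CDEO,X (d=-19/8); attach at lengths (-19/16, -19/16); label the merged cluster CDEOX
final tree: (((C:81/8,(D:43/3,O:8/3):131/8):23/8,E:27/8):-19/16,X:-19/16)
total length: 379/8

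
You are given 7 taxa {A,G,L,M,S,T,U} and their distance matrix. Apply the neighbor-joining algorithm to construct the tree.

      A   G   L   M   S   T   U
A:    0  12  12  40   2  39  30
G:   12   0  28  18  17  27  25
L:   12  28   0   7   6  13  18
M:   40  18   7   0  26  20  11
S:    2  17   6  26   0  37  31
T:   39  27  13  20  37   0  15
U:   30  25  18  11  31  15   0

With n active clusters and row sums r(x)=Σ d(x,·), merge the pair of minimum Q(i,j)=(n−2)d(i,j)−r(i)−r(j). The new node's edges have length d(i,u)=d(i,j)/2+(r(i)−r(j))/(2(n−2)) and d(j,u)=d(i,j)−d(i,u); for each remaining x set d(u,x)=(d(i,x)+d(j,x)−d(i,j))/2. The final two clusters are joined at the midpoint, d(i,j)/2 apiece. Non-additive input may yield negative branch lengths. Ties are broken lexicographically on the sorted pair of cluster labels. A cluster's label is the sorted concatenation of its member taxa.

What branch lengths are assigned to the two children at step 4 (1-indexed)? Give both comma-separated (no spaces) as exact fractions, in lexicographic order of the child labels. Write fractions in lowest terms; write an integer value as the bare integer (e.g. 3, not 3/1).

step 1: merge (A,S) at d=2, Q=-244; branch lengths A→13/5, S→-3/5; new cluster AS
  updated: d(AS,G)=27/2, d(AS,L)=8, d(AS,M)=32, d(AS,T)=37, d(AS,U)=59/2
step 2: merge (AS,G) at d=27/2, Q=-355/2; branch lengths AS→125/16, G→91/16; new cluster AGS
  updated: d(AGS,L)=45/4, d(AGS,M)=73/4, d(AGS,T)=101/4, d(AGS,U)=41/2
step 3: merge (T,U) at d=15, Q=-371/4; branch lengths T→215/24, U→145/24; new cluster TU
  updated: d(AGS,TU)=123/8, d(L,TU)=8, d(M,TU)=8
step 4: merge (AGS,L) at d=45/4, Q=-389/8; branch lengths AGS→329/32, L→31/32; new cluster AGLS
  updated: d(AGLS,M)=7, d(AGLS,TU)=97/16
step 5: merge (AGLS,M) at d=7, Q=-337/16; branch lengths AGLS→81/32, M→143/32; new cluster AGLMS
  updated: d(AGLMS,TU)=113/32
step 6: merge (AGLMS,TU) at d=113/32; branch lengths AGLMS→113/64, TU→113/64; new cluster AGLMSTU
final tree: (((((A:13/5,S:-3/5):125/16,G:91/16):329/32,L:31/32):81/32,M:143/32):113/64,(T:215/24,U:145/24):113/64)
total length: 1673/32

329/32,31/32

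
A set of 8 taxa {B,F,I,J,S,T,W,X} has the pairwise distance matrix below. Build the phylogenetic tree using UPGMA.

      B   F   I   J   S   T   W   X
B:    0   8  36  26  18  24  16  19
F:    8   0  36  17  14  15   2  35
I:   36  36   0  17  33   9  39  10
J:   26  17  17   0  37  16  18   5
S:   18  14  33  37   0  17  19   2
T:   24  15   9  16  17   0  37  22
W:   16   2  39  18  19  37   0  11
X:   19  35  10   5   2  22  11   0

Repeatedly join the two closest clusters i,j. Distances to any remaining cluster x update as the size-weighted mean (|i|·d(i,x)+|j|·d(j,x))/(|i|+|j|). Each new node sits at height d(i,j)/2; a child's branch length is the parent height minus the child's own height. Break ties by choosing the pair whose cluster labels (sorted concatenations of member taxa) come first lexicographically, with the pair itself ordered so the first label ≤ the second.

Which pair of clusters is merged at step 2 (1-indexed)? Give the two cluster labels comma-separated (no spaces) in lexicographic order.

iteration 1: select F,W (d=2); attach at lengths (1, 1); label the merged cluster FW
  updated: d(B,FW)=12, d(FW,I)=75/2, d(FW,J)=35/2, d(FW,S)=33/2, d(FW,T)=26, d(FW,X)=23
iteration 2: select S,X (d=2); attach at lengths (1, 1); label the merged cluster SX
  updated: d(B,SX)=37/2, d(FW,SX)=79/4, d(I,SX)=43/2, d(J,SX)=21, d(SX,T)=39/2
iteration 3: select I,T (d=9); attach at lengths (9/2, 9/2); label the merged cluster IT
  updated: d(B,IT)=30, d(FW,IT)=127/4, d(IT,J)=33/2, d(IT,SX)=41/2
iteration 4: select B,FW (d=12); attach at lengths (6, 5); label the merged cluster BFW
  updated: d(BFW,IT)=187/6, d(BFW,J)=61/3, d(BFW,SX)=58/3
iteration 5: select IT,J (d=33/2); attach at lengths (15/4, 33/4); label the merged cluster IJT
  updated: d(BFW,IJT)=248/9, d(IJT,SX)=62/3
iteration 6: select BFW,SX (d=58/3); attach at lengths (11/3, 26/3); label the merged cluster BFSWX
  updated: d(BFSWX,IJT)=124/5
iteration 7: select BFSWX,IJT (d=124/5); attach at lengths (41/15, 83/20); label the merged cluster BFIJSTWX
final tree: (((B:6,(F:1,W:1):5):11/3,(S:1,X:1):26/3):41/15,((I:9/2,T:9/2):15/4,J:33/4):83/20)
total length: 3313/60

S,X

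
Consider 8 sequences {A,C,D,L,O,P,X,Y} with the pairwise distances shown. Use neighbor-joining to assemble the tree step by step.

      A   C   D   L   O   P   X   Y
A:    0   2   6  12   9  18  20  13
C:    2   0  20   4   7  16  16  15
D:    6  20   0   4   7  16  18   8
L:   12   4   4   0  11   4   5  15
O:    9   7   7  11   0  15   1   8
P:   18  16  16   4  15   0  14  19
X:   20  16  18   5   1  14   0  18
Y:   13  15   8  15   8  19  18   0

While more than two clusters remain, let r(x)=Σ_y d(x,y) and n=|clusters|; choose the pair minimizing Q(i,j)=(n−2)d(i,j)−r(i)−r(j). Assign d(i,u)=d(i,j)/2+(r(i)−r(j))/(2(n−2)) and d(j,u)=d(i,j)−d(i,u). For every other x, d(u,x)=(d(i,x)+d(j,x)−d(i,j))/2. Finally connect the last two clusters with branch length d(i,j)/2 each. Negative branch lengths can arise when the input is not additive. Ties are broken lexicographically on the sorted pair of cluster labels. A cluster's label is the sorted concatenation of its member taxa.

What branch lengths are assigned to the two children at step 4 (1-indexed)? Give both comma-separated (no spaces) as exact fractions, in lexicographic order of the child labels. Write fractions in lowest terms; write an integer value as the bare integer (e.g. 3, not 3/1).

31/12,65/12

1. join A+C (d=2, Q=-148) ⇒ AC; edges |A|=1, |C|=1
  updated: d(AC,D)=12, d(AC,L)=7, d(AC,O)=7, d(AC,P)=16, d(AC,X)=17, d(AC,Y)=13
2. join O+X (d=1, Q=-117) ⇒ OX; edges |O|=-19/10, |X|=29/10
  updated: d(AC,OX)=23/2, d(D,OX)=12, d(L,OX)=15/2, d(OX,P)=14, d(OX,Y)=25/2
3. join L+P (d=4, Q=-181/2) ⇒ LP; edges |L|=-31/16, |P|=95/16
  updated: d(AC,LP)=19/2, d(D,LP)=8, d(LP,OX)=35/4, d(LP,Y)=15
4. join D+Y (d=8, Q=-129/2) ⇒ DY; edges |D|=31/12, |Y|=65/12
  updated: d(AC,DY)=17/2, d(DY,LP)=15/2, d(DY,OX)=33/4
5. join AC+DY (d=17/2, Q=-147/4) ⇒ ACDY; edges |AC|=89/16, |DY|=47/16
  updated: d(ACDY,LP)=17/4, d(ACDY,OX)=45/8
6. join ACDY+LP (d=17/4, Q=-149/8) ⇒ ACDLPY; edges |ACDY|=9/16, |LP|=59/16
  updated: d(ACDLPY,OX)=81/16
7. join ACDLPY+OX (d=81/16) ⇒ ACDLOPXY; edges |ACDLPY|=81/32, |OX|=81/32
final tree: ((((A:1,C:1):89/16,(D:31/12,Y:65/12):47/16):9/16,(L:-31/16,P:95/16):59/16):81/32,(O:-19/10,X:29/10):81/32)
total length: 525/16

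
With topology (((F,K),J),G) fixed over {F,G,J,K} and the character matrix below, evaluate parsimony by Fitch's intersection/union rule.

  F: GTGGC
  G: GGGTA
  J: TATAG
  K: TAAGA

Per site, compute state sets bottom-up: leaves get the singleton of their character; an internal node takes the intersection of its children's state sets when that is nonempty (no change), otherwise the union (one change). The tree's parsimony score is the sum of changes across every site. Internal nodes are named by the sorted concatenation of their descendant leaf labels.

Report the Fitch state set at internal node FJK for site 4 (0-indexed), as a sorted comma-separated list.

FK@0: {G} ∪ {T} = {G,T} (union, +1)
FJK@0: {G,T} ∩ {T} = {T} (intersection, +0)
FGJK@0: {T} ∪ {G} = {G,T} (union, +1)
FK@1: {T} ∪ {A} = {A,T} (union, +1)
FJK@1: {A,T} ∩ {A} = {A} (intersection, +0)
FGJK@1: {A} ∪ {G} = {A,G} (union, +1)
FK@2: {G} ∪ {A} = {A,G} (union, +1)
FJK@2: {A,G} ∪ {T} = {A,G,T} (union, +1)
FGJK@2: {A,G,T} ∩ {G} = {G} (intersection, +0)
FK@3: {G} ∩ {G} = {G} (intersection, +0)
FJK@3: {G} ∪ {A} = {A,G} (union, +1)
FGJK@3: {A,G} ∪ {T} = {A,G,T} (union, +1)
FK@4: {C} ∪ {A} = {A,C} (union, +1)
FJK@4: {A,C} ∪ {G} = {A,C,G} (union, +1)
FGJK@4: {A,C,G} ∩ {A} = {A} (intersection, +0)
per-site changes: [2, 2, 2, 2, 2]; total = 10

A,C,G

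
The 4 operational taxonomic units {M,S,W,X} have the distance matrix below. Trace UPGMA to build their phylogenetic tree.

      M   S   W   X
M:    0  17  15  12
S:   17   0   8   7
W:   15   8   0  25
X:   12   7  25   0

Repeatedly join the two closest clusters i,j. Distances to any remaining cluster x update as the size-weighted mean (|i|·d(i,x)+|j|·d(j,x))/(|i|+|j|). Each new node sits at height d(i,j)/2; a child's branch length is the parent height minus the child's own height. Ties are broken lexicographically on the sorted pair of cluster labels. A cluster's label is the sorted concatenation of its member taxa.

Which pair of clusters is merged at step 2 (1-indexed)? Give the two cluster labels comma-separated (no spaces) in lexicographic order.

step 1: merge (S,X) at d=7; branch lengths S→7/2, X→7/2; new cluster SX
  updated: d(M,SX)=29/2, d(SX,W)=33/2
step 2: merge (M,SX) at d=29/2; branch lengths M→29/4, SX→15/4; new cluster MSX
  updated: d(MSX,W)=16
step 3: merge (MSX,W) at d=16; branch lengths MSX→3/4, W→8; new cluster MSWX
final tree: ((M:29/4,(S:7/2,X:7/2):15/4):3/4,W:8)
total length: 107/4

M,SX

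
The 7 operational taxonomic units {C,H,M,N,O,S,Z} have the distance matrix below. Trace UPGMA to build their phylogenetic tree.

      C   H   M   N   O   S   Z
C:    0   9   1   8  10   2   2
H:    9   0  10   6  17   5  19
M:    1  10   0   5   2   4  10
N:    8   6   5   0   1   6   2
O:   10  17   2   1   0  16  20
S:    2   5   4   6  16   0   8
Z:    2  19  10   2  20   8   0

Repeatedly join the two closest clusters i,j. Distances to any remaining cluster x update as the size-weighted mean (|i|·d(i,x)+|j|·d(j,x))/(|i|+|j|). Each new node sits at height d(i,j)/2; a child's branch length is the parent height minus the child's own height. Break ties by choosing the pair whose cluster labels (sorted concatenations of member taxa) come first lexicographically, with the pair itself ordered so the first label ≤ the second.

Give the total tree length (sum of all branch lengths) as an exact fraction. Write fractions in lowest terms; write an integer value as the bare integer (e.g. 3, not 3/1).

1015/48

1. join C+M (d=1) ⇒ CM; edges |C|=1/2, |M|=1/2
  updated: d(CM,H)=19/2, d(CM,N)=13/2, d(CM,O)=6, d(CM,S)=3, d(CM,Z)=6
2. join N+O (d=1) ⇒ NO; edges |N|=1/2, |O|=1/2
  updated: d(CM,NO)=25/4, d(H,NO)=23/2, d(NO,S)=11, d(NO,Z)=11
3. join CM+S (d=3) ⇒ CMS; edges |CM|=1, |S|=3/2
  updated: d(CMS,H)=8, d(CMS,NO)=47/6, d(CMS,Z)=20/3
4. join CMS+Z (d=20/3) ⇒ CMSZ; edges |CMS|=11/6, |Z|=10/3
  updated: d(CMSZ,H)=43/4, d(CMSZ,NO)=69/8
5. join CMSZ+NO (d=69/8) ⇒ CMNOSZ; edges |CMSZ|=47/48, |NO|=61/16
  updated: d(CMNOSZ,H)=11
6. join CMNOSZ+H (d=11) ⇒ CHMNOSZ; edges |CMNOSZ|=19/16, |H|=11/2
final tree: (((((C:1/2,M:1/2):1,S:3/2):11/6,Z:10/3):47/48,(N:1/2,O:1/2):61/16):19/16,H:11/2)
total length: 1015/48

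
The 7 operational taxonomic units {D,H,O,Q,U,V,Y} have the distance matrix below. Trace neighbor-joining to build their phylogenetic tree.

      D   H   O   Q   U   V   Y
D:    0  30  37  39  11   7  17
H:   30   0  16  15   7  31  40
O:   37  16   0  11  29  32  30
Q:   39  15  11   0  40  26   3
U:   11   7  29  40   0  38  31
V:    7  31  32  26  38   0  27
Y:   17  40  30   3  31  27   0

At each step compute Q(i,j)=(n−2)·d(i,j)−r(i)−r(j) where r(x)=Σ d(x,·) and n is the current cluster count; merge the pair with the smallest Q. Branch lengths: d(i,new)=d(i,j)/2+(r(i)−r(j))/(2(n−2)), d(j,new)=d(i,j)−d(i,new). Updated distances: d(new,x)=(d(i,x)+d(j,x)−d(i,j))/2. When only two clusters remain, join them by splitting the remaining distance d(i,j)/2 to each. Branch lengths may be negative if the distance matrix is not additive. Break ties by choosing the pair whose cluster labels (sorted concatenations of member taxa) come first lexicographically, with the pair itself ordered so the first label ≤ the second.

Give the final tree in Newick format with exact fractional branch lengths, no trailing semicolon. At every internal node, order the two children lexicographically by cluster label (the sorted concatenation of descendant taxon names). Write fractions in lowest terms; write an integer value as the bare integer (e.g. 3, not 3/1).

((((D:3/2,V:11/2):195/16,(H:1,U:6):133/16):79/16,O:157/16):147/32,(Q:-25/16,Y:73/16):147/32)

step 1: merge (D,V) at d=7, Q=-267; branch lengths D→3/2, V→11/2; new cluster DV
  updated: d(DV,H)=27, d(DV,O)=31, d(DV,Q)=29, d(DV,U)=21, d(DV,Y)=37/2
step 2: merge (Q,Y) at d=3, Q=-417/2; branch lengths Q→-25/16, Y→73/16; new cluster QY
  updated: d(DV,QY)=89/4, d(H,QY)=26, d(O,QY)=19, d(QY,U)=34
step 3: merge (H,U) at d=7, Q=-146; branch lengths H→1, U→6; new cluster HU
  updated: d(DV,HU)=41/2, d(HU,O)=19, d(HU,QY)=53/2
step 4: merge (DV,HU) at d=41/2, Q=-395/4; branch lengths DV→195/16, HU→133/16; new cluster DHUV
  updated: d(DHUV,O)=59/4, d(DHUV,QY)=113/8
step 5: merge (DHUV,O) at d=59/4, Q=-383/8; branch lengths DHUV→79/16, O→157/16; new cluster DHOUV
  updated: d(DHOUV,QY)=147/16
step 6: merge (DHOUV,QY) at d=147/16; branch lengths DHOUV→147/32, QY→147/32; new cluster DHOQUVY
final tree: ((((D:3/2,V:11/2):195/16,(H:1,U:6):133/16):79/16,O:157/16):147/32,(Q:-25/16,Y:73/16):147/32)
total length: 983/16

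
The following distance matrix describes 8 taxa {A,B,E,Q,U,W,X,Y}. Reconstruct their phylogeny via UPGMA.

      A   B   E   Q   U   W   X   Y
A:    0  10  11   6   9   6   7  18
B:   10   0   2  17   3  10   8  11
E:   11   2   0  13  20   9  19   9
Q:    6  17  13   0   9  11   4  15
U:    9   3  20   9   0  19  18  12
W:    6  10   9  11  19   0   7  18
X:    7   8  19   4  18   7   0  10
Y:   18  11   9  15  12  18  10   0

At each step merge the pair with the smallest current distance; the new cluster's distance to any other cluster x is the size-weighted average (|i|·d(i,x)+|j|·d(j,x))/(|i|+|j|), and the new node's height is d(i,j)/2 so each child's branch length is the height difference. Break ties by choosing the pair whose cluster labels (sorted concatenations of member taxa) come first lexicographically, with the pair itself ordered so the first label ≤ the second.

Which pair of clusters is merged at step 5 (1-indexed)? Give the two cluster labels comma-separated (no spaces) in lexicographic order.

1. join B+E (d=2) ⇒ BE; edges |B|=1, |E|=1
  updated: d(A,BE)=21/2, d(BE,Q)=15, d(BE,U)=23/2, d(BE,W)=19/2, d(BE,X)=27/2, d(BE,Y)=10
2. join Q+X (d=4) ⇒ QX; edges |Q|=2, |X|=2
  updated: d(A,QX)=13/2, d(BE,QX)=57/4, d(QX,U)=27/2, d(QX,W)=9, d(QX,Y)=25/2
3. join A+W (d=6) ⇒ AW; edges |A|=3, |W|=3
  updated: d(AW,BE)=10, d(AW,QX)=31/4, d(AW,U)=14, d(AW,Y)=18
4. join AW+QX (d=31/4) ⇒ AQWX; edges |AW|=7/8, |QX|=15/8
  updated: d(AQWX,BE)=97/8, d(AQWX,U)=55/4, d(AQWX,Y)=61/4
5. join BE+Y (d=10) ⇒ BEY; edges |BE|=4, |Y|=5
  updated: d(AQWX,BEY)=79/6, d(BEY,U)=35/3
6. join BEY+U (d=35/3) ⇒ BEUY; edges |BEY|=5/6, |U|=35/6
  updated: d(AQWX,BEUY)=213/16
7. join AQWX+BEUY (d=213/16) ⇒ ABEQUWXY; edges |AQWX|=89/32, |BEUY|=79/96
final tree: (((A:3,W:3):7/8,(Q:2,X:2):15/8):89/32,(((B:1,E:1):4,Y:5):5/6,U:35/6):79/96)
total length: 1633/48

BE,Y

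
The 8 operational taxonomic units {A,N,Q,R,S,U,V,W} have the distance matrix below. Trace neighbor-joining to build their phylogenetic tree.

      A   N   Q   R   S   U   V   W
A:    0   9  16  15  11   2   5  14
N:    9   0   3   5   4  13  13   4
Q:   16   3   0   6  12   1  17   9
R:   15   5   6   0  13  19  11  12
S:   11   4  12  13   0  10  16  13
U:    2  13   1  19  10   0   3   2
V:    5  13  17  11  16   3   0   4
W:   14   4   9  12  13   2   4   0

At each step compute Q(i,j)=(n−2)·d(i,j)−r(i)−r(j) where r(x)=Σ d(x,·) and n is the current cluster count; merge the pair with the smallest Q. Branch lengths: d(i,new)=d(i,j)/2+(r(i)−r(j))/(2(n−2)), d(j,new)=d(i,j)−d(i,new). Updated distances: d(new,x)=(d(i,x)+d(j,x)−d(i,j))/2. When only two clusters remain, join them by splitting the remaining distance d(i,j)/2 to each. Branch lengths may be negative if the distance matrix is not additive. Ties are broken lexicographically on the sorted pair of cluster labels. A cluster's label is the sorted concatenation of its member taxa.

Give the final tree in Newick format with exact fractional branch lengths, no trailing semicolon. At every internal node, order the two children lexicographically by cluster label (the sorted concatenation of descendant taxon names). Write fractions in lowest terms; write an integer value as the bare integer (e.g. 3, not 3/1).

((((((A:11/4,V:9/4):11/20,U:-11/20):45/16,W:23/16):63/16,(Q:79/48,R:209/48):7/4):3/2,N:-39/32):167/64,S:167/64)

1. join A+V (d=5, Q=-111) ⇒ AV; edges |A|=11/4, |V|=9/4
  updated: d(AV,N)=17/2, d(AV,Q)=14, d(AV,R)=21/2, d(AV,S)=11, d(AV,U)=0, d(AV,W)=13/2
2. join AV+U (d=0, Q=-191/2) ⇒ AUV; edges |AV|=11/20, |U|=-11/20
  updated: d(AUV,N)=43/4, d(AUV,Q)=15/2, d(AUV,R)=59/4, d(AUV,S)=21/2, d(AUV,W)=17/4
3. join AUV+W (d=17/4, Q=-73) ⇒ AUVW; edges |AUV|=45/16, |W|=23/16
  updated: d(AUVW,N)=21/4, d(AUVW,Q)=49/8, d(AUVW,R)=45/4, d(AUVW,S)=77/8
4. join Q+R (d=6, Q=-355/8) ⇒ QR; edges |Q|=79/48, |R|=209/48
  updated: d(AUVW,QR)=91/16, d(N,QR)=1, d(QR,S)=19/2
5. join AUVW+QR (d=91/16, Q=-203/8) ⇒ AQRUVW; edges |AUVW|=63/16, |QR|=7/4
  updated: d(AQRUVW,N)=9/32, d(AQRUVW,S)=215/32
6. join AQRUVW+N (d=9/32, Q=-11) ⇒ ANQRUVW; edges |AQRUVW|=3/2, |N|=-39/32
  updated: d(ANQRUVW,S)=167/32
7. join ANQRUVW+S (d=167/32) ⇒ ANQRSUVW; edges |ANQRUVW|=167/64, |S|=167/64
final tree: ((((((A:11/4,V:9/4):11/20,U:-11/20):45/16,W:23/16):63/16,(Q:79/48,R:209/48):7/4):3/2,N:-39/32):167/64,S:167/64)
total length: 423/16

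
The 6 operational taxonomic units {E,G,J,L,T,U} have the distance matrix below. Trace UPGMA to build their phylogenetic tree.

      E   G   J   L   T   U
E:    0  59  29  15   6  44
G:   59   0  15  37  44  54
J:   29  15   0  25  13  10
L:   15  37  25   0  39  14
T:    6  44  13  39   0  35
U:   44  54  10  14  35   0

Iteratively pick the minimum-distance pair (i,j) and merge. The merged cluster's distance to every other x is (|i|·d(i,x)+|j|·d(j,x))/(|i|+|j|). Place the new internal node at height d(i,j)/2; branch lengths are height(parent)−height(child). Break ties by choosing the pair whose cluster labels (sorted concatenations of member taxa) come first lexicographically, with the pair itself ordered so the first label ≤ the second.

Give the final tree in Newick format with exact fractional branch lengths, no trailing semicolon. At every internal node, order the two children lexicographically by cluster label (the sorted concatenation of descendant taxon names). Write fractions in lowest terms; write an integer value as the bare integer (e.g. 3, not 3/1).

1. join E+T (d=6) ⇒ ET; edges |E|=3, |T|=3
  updated: d(ET,G)=103/2, d(ET,J)=21, d(ET,L)=27, d(ET,U)=79/2
2. join J+U (d=10) ⇒ JU; edges |J|=5, |U|=5
  updated: d(ET,JU)=121/4, d(G,JU)=69/2, d(JU,L)=39/2
3. join JU+L (d=39/2) ⇒ JLU; edges |JU|=19/4, |L|=39/4
  updated: d(ET,JLU)=175/6, d(G,JLU)=106/3
4. join ET+JLU (d=175/6) ⇒ EJLTU; edges |ET|=139/12, |JLU|=29/6
  updated: d(EJLTU,G)=209/5
5. join EJLTU+G (d=209/5) ⇒ EGJLTU; edges |EJLTU|=379/60, |G|=209/10
final tree: (((E:3,T:3):139/12,((J:5,U:5):19/4,L:39/4):29/6):379/60,G:209/10)
total length: 1112/15

(((E:3,T:3):139/12,((J:5,U:5):19/4,L:39/4):29/6):379/60,G:209/10)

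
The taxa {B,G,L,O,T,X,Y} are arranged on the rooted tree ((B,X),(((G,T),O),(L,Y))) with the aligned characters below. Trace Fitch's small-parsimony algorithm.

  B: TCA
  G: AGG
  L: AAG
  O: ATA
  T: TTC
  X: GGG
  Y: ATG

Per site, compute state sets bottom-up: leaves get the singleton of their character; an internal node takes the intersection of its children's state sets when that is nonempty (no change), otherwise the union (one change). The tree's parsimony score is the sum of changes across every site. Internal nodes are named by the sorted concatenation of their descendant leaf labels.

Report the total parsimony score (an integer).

site 0, node BX: B={T} ∪ X={G} → {G,T} (+1)
site 0, node GT: G={A} ∪ T={T} → {A,T} (+1)
site 0, node GOT: GT={A,T} ∩ O={A} → {A} (+0)
site 0, node LY: L={A} ∩ Y={A} → {A} (+0)
site 0, node GLOTY: GOT={A} ∩ LY={A} → {A} (+0)
site 0, node BGLOTXY: BX={G,T} ∪ GLOTY={A} → {A,G,T} (+1)
site 1, node BX: B={C} ∪ X={G} → {C,G} (+1)
site 1, node GT: G={G} ∪ T={T} → {G,T} (+1)
site 1, node GOT: GT={G,T} ∩ O={T} → {T} (+0)
site 1, node LY: L={A} ∪ Y={T} → {A,T} (+1)
site 1, node GLOTY: GOT={T} ∩ LY={A,T} → {T} (+0)
site 1, node BGLOTXY: BX={C,G} ∪ GLOTY={T} → {C,G,T} (+1)
site 2, node BX: B={A} ∪ X={G} → {A,G} (+1)
site 2, node GT: G={G} ∪ T={C} → {C,G} (+1)
site 2, node GOT: GT={C,G} ∪ O={A} → {A,C,G} (+1)
site 2, node LY: L={G} ∩ Y={G} → {G} (+0)
site 2, node GLOTY: GOT={A,C,G} ∩ LY={G} → {G} (+0)
site 2, node BGLOTXY: BX={A,G} ∩ GLOTY={G} → {G} (+0)
per-site changes: [3, 4, 3]; total = 10

10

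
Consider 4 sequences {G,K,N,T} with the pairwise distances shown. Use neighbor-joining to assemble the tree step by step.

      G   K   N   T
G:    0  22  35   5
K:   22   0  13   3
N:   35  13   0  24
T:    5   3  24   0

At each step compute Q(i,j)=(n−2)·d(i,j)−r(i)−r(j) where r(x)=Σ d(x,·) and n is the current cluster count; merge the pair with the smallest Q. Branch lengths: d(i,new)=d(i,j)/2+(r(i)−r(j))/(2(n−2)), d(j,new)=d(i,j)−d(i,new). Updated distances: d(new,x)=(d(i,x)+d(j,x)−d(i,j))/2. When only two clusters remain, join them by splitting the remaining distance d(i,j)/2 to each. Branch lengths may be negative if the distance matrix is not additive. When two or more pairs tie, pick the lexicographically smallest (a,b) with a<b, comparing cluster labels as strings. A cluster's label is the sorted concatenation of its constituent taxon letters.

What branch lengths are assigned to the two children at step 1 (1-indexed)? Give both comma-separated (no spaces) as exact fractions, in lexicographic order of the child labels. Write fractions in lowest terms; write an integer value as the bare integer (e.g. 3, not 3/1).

iteration 1: select G,T (d=5, Q=-84); attach at lengths (10, -5); label the merged cluster GT
  updated: d(GT,K)=10, d(GT,N)=27
iteration 2: select GT,K (d=10, Q=-50); attach at lengths (12, -2); label the merged cluster GKT
  updated: d(GKT,N)=15
iteration 3: select GKT,N (d=15); attach at lengths (15/2, 15/2); label the merged cluster GKNT
final tree: (((G:10,T:-5):12,K:-2):15/2,N:15/2)
total length: 30

10,-5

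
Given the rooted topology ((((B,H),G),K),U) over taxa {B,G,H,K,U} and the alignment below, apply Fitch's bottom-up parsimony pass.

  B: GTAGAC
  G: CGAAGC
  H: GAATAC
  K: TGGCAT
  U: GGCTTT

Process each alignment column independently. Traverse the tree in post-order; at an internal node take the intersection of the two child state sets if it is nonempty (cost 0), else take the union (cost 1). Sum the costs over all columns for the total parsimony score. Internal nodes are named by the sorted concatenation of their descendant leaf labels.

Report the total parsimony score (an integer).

12

[col 0] BH: children B:{G}, H:{G} ∩→ {G}; cost 0
[col 0] BGH: children BH:{G}, G:{C} ∪→ {C,G}; cost 1
[col 0] BGHK: children BGH:{C,G}, K:{T} ∪→ {C,G,T}; cost 1
[col 0] BGHKU: children BGHK:{C,G,T}, U:{G} ∩→ {G}; cost 0
[col 1] BH: children B:{T}, H:{A} ∪→ {A,T}; cost 1
[col 1] BGH: children BH:{A,T}, G:{G} ∪→ {A,G,T}; cost 1
[col 1] BGHK: children BGH:{A,G,T}, K:{G} ∩→ {G}; cost 0
[col 1] BGHKU: children BGHK:{G}, U:{G} ∩→ {G}; cost 0
[col 2] BH: children B:{A}, H:{A} ∩→ {A}; cost 0
[col 2] BGH: children BH:{A}, G:{A} ∩→ {A}; cost 0
[col 2] BGHK: children BGH:{A}, K:{G} ∪→ {A,G}; cost 1
[col 2] BGHKU: children BGHK:{A,G}, U:{C} ∪→ {A,C,G}; cost 1
[col 3] BH: children B:{G}, H:{T} ∪→ {G,T}; cost 1
[col 3] BGH: children BH:{G,T}, G:{A} ∪→ {A,G,T}; cost 1
[col 3] BGHK: children BGH:{A,G,T}, K:{C} ∪→ {A,C,G,T}; cost 1
[col 3] BGHKU: children BGHK:{A,C,G,T}, U:{T} ∩→ {T}; cost 0
[col 4] BH: children B:{A}, H:{A} ∩→ {A}; cost 0
[col 4] BGH: children BH:{A}, G:{G} ∪→ {A,G}; cost 1
[col 4] BGHK: children BGH:{A,G}, K:{A} ∩→ {A}; cost 0
[col 4] BGHKU: children BGHK:{A}, U:{T} ∪→ {A,T}; cost 1
[col 5] BH: children B:{C}, H:{C} ∩→ {C}; cost 0
[col 5] BGH: children BH:{C}, G:{C} ∩→ {C}; cost 0
[col 5] BGHK: children BGH:{C}, K:{T} ∪→ {C,T}; cost 1
[col 5] BGHKU: children BGHK:{C,T}, U:{T} ∩→ {T}; cost 0
per-site changes: [2, 2, 2, 3, 2, 1]; total = 12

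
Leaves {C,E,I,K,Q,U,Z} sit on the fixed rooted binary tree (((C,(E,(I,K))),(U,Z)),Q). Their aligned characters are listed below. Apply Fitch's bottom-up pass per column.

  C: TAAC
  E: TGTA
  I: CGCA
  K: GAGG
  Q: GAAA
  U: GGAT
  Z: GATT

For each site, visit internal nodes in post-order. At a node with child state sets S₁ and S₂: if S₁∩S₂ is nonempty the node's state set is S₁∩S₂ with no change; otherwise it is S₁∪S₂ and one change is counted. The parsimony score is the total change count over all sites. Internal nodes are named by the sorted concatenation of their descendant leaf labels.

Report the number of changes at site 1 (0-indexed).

3

IK@0: {C} ∪ {G} = {C,G} (union, +1)
EIK@0: {T} ∪ {C,G} = {C,G,T} (union, +1)
CEIK@0: {T} ∩ {C,G,T} = {T} (intersection, +0)
UZ@0: {G} ∩ {G} = {G} (intersection, +0)
CEIKUZ@0: {T} ∪ {G} = {G,T} (union, +1)
CEIKQUZ@0: {G,T} ∩ {G} = {G} (intersection, +0)
IK@1: {G} ∪ {A} = {A,G} (union, +1)
EIK@1: {G} ∩ {A,G} = {G} (intersection, +0)
CEIK@1: {A} ∪ {G} = {A,G} (union, +1)
UZ@1: {G} ∪ {A} = {A,G} (union, +1)
CEIKUZ@1: {A,G} ∩ {A,G} = {A,G} (intersection, +0)
CEIKQUZ@1: {A,G} ∩ {A} = {A} (intersection, +0)
IK@2: {C} ∪ {G} = {C,G} (union, +1)
EIK@2: {T} ∪ {C,G} = {C,G,T} (union, +1)
CEIK@2: {A} ∪ {C,G,T} = {A,C,G,T} (union, +1)
UZ@2: {A} ∪ {T} = {A,T} (union, +1)
CEIKUZ@2: {A,C,G,T} ∩ {A,T} = {A,T} (intersection, +0)
CEIKQUZ@2: {A,T} ∩ {A} = {A} (intersection, +0)
IK@3: {A} ∪ {G} = {A,G} (union, +1)
EIK@3: {A} ∩ {A,G} = {A} (intersection, +0)
CEIK@3: {C} ∪ {A} = {A,C} (union, +1)
UZ@3: {T} ∩ {T} = {T} (intersection, +0)
CEIKUZ@3: {A,C} ∪ {T} = {A,C,T} (union, +1)
CEIKQUZ@3: {A,C,T} ∩ {A} = {A} (intersection, +0)
per-site changes: [3, 3, 4, 3]; total = 13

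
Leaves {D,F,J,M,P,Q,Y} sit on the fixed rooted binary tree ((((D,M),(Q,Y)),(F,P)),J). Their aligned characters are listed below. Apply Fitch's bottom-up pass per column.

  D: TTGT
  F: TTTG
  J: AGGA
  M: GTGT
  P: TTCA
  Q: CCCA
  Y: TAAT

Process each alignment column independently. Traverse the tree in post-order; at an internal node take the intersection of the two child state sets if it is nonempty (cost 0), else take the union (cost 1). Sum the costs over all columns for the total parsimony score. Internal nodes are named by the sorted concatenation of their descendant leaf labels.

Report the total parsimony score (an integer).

13

[col 0] DM: children D:{T}, M:{G} ∪→ {G,T}; cost 1
[col 0] QY: children Q:{C}, Y:{T} ∪→ {C,T}; cost 1
[col 0] DMQY: children DM:{G,T}, QY:{C,T} ∩→ {T}; cost 0
[col 0] FP: children F:{T}, P:{T} ∩→ {T}; cost 0
[col 0] DFMPQY: children DMQY:{T}, FP:{T} ∩→ {T}; cost 0
[col 0] DFJMPQY: children DFMPQY:{T}, J:{A} ∪→ {A,T}; cost 1
[col 1] DM: children D:{T}, M:{T} ∩→ {T}; cost 0
[col 1] QY: children Q:{C}, Y:{A} ∪→ {A,C}; cost 1
[col 1] DMQY: children DM:{T}, QY:{A,C} ∪→ {A,C,T}; cost 1
[col 1] FP: children F:{T}, P:{T} ∩→ {T}; cost 0
[col 1] DFMPQY: children DMQY:{A,C,T}, FP:{T} ∩→ {T}; cost 0
[col 1] DFJMPQY: children DFMPQY:{T}, J:{G} ∪→ {G,T}; cost 1
[col 2] DM: children D:{G}, M:{G} ∩→ {G}; cost 0
[col 2] QY: children Q:{C}, Y:{A} ∪→ {A,C}; cost 1
[col 2] DMQY: children DM:{G}, QY:{A,C} ∪→ {A,C,G}; cost 1
[col 2] FP: children F:{T}, P:{C} ∪→ {C,T}; cost 1
[col 2] DFMPQY: children DMQY:{A,C,G}, FP:{C,T} ∩→ {C}; cost 0
[col 2] DFJMPQY: children DFMPQY:{C}, J:{G} ∪→ {C,G}; cost 1
[col 3] DM: children D:{T}, M:{T} ∩→ {T}; cost 0
[col 3] QY: children Q:{A}, Y:{T} ∪→ {A,T}; cost 1
[col 3] DMQY: children DM:{T}, QY:{A,T} ∩→ {T}; cost 0
[col 3] FP: children F:{G}, P:{A} ∪→ {A,G}; cost 1
[col 3] DFMPQY: children DMQY:{T}, FP:{A,G} ∪→ {A,G,T}; cost 1
[col 3] DFJMPQY: children DFMPQY:{A,G,T}, J:{A} ∩→ {A}; cost 0
per-site changes: [3, 3, 4, 3]; total = 13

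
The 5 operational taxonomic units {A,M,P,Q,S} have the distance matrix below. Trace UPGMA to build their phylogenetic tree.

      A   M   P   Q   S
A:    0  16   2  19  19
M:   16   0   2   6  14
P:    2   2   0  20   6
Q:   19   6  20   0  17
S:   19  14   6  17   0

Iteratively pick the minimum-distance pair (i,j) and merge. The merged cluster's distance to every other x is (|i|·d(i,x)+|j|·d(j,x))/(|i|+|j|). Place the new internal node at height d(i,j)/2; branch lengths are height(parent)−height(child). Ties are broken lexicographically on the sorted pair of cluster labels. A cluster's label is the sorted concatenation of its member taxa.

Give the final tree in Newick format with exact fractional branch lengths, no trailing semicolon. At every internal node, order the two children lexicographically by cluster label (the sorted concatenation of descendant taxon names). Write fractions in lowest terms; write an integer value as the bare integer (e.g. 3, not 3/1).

1. join A+P (d=2) ⇒ AP; edges |A|=1, |P|=1
  updated: d(AP,M)=9, d(AP,Q)=39/2, d(AP,S)=25/2
2. join M+Q (d=6) ⇒ MQ; edges |M|=3, |Q|=3
  updated: d(AP,MQ)=57/4, d(MQ,S)=31/2
3. join AP+S (d=25/2) ⇒ APS; edges |AP|=21/4, |S|=25/4
  updated: d(APS,MQ)=44/3
4. join APS+MQ (d=44/3) ⇒ AMPQS; edges |APS|=13/12, |MQ|=13/3
final tree: (((A:1,P:1):21/4,S:25/4):13/12,(M:3,Q:3):13/3)
total length: 299/12

(((A:1,P:1):21/4,S:25/4):13/12,(M:3,Q:3):13/3)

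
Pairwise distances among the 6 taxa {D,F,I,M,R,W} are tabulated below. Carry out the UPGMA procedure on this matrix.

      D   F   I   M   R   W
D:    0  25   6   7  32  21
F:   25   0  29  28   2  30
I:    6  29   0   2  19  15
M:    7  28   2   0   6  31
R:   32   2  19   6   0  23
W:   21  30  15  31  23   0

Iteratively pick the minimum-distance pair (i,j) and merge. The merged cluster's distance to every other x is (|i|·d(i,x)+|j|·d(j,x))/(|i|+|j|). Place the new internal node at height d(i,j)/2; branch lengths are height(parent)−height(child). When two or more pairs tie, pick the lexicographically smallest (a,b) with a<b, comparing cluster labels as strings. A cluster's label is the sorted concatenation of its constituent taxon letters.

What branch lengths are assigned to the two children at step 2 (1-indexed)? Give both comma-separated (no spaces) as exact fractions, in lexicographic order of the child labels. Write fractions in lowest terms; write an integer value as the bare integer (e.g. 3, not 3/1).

1,1

1. join F+R (d=2) ⇒ FR; edges |F|=1, |R|=1
  updated: d(D,FR)=57/2, d(FR,I)=24, d(FR,M)=17, d(FR,W)=53/2
2. join I+M (d=2) ⇒ IM; edges |I|=1, |M|=1
  updated: d(D,IM)=13/2, d(FR,IM)=41/2, d(IM,W)=23
3. join D+IM (d=13/2) ⇒ DIM; edges |D|=13/4, |IM|=9/4
  updated: d(DIM,FR)=139/6, d(DIM,W)=67/3
4. join DIM+W (d=67/3) ⇒ DIMW; edges |DIM|=95/12, |W|=67/6
  updated: d(DIMW,FR)=24
5. join DIMW+FR (d=24) ⇒ DFIMRW; edges |DIMW|=5/6, |FR|=11
final tree: (((D:13/4,(I:1,M:1):9/4):95/12,W:67/6):5/6,(F:1,R:1):11)
total length: 485/12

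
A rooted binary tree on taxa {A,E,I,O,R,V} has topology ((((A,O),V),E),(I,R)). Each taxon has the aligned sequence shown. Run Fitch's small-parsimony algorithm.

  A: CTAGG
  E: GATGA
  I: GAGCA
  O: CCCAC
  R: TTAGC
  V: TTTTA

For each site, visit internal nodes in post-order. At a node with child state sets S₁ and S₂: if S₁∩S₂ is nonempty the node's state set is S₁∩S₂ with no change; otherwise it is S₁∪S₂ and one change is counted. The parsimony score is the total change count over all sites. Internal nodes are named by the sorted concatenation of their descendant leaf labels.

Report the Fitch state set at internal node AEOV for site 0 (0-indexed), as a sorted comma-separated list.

site 0, node AO: A={C} ∩ O={C} → {C} (+0)
site 0, node AOV: AO={C} ∪ V={T} → {C,T} (+1)
site 0, node AEOV: AOV={C,T} ∪ E={G} → {C,G,T} (+1)
site 0, node IR: I={G} ∪ R={T} → {G,T} (+1)
site 0, node AEIORV: AEOV={C,G,T} ∩ IR={G,T} → {G,T} (+0)
site 1, node AO: A={T} ∪ O={C} → {C,T} (+1)
site 1, node AOV: AO={C,T} ∩ V={T} → {T} (+0)
site 1, node AEOV: AOV={T} ∪ E={A} → {A,T} (+1)
site 1, node IR: I={A} ∪ R={T} → {A,T} (+1)
site 1, node AEIORV: AEOV={A,T} ∩ IR={A,T} → {A,T} (+0)
site 2, node AO: A={A} ∪ O={C} → {A,C} (+1)
site 2, node AOV: AO={A,C} ∪ V={T} → {A,C,T} (+1)
site 2, node AEOV: AOV={A,C,T} ∩ E={T} → {T} (+0)
site 2, node IR: I={G} ∪ R={A} → {A,G} (+1)
site 2, node AEIORV: AEOV={T} ∪ IR={A,G} → {A,G,T} (+1)
site 3, node AO: A={G} ∪ O={A} → {A,G} (+1)
site 3, node AOV: AO={A,G} ∪ V={T} → {A,G,T} (+1)
site 3, node AEOV: AOV={A,G,T} ∩ E={G} → {G} (+0)
site 3, node IR: I={C} ∪ R={G} → {C,G} (+1)
site 3, node AEIORV: AEOV={G} ∩ IR={C,G} → {G} (+0)
site 4, node AO: A={G} ∪ O={C} → {C,G} (+1)
site 4, node AOV: AO={C,G} ∪ V={A} → {A,C,G} (+1)
site 4, node AEOV: AOV={A,C,G} ∩ E={A} → {A} (+0)
site 4, node IR: I={A} ∪ R={C} → {A,C} (+1)
site 4, node AEIORV: AEOV={A} ∩ IR={A,C} → {A} (+0)
per-site changes: [3, 3, 4, 3, 3]; total = 16

C,G,T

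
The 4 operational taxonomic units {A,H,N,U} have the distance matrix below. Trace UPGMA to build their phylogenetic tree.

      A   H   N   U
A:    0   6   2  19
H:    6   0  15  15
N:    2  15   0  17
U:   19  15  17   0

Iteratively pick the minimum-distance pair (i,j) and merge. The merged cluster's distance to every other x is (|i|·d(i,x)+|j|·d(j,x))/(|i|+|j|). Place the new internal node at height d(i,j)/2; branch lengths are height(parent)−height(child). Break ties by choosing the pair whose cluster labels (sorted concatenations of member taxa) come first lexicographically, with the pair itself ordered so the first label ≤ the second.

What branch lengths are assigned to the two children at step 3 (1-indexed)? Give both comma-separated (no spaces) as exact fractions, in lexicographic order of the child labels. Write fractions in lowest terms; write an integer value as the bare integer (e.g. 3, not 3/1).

13/4,17/2

1. join A+N (d=2) ⇒ AN; edges |A|=1, |N|=1
  updated: d(AN,H)=21/2, d(AN,U)=18
2. join AN+H (d=21/2) ⇒ AHN; edges |AN|=17/4, |H|=21/4
  updated: d(AHN,U)=17
3. join AHN+U (d=17) ⇒ AHNU; edges |AHN|=13/4, |U|=17/2
final tree: (((A:1,N:1):17/4,H:21/4):13/4,U:17/2)
total length: 93/4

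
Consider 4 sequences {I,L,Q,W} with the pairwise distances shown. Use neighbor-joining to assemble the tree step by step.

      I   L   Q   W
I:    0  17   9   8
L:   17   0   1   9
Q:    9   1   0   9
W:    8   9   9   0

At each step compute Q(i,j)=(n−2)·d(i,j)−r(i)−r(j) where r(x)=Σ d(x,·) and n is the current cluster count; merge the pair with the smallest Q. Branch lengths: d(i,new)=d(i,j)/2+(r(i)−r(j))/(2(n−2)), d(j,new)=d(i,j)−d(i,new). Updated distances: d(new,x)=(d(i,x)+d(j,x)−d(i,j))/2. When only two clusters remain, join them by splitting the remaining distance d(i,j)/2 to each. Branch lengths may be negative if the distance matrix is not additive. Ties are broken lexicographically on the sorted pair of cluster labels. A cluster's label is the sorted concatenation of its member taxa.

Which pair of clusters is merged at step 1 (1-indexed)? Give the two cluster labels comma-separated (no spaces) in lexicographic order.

1. join I+W (d=8, Q=-44) ⇒ IW; edges |I|=6, |W|=2
  updated: d(IW,L)=9, d(IW,Q)=5
2. join IW+L (d=9, Q=-15) ⇒ ILW; edges |IW|=13/2, |L|=5/2
  updated: d(ILW,Q)=-3/2
3. join ILW+Q (d=-3/2) ⇒ ILQW; edges |ILW|=-3/4, |Q|=-3/4
final tree: (((I:6,W:2):13/2,L:5/2):-3/4,Q:-3/4)
total length: 31/2

I,W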